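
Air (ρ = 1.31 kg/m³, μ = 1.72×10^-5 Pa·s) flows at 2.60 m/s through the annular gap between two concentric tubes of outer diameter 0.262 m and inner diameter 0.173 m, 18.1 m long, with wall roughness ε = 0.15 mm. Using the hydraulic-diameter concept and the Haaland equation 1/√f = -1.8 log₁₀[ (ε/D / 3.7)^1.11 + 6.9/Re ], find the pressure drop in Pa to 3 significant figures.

Hydraulic diameter D_h = 4A/P = D_o - D_i = 0.262 - 0.173 = 0.089 m.
Re = ρVD_h/μ = 1.31·2.6·0.089/1.72e-05 = 1.762e+04.
ε/D_h = 0.00015/0.089 = 0.00169; Haaland gives 1/√f = -1.8 log₁₀[0.000195+0.000392] = 5.817, so f = 0.02956.
ΔP = f(L/D_h)(ρV²/2) = 0.02956·18.1/0.089·4.428 = 26.62 Pa.

ΔP ≈ 26.6 Pa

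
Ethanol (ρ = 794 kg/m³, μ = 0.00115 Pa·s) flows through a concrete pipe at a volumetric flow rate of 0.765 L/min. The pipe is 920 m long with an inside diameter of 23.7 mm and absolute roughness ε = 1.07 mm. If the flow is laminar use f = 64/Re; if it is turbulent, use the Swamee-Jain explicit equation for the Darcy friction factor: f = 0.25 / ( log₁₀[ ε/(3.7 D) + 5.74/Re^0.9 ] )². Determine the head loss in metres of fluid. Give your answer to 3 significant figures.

Q = 0.765 L/min = 0.765/60000 = 1.275e-05 m³/s.
Cross-sectional area A = πD²/4 = π(0.0237)²/4 = 0.0004412 m²; mean velocity V = Q/A = 1.275e-05/0.0004412 = 0.0289 m/s.
Reynolds number Re = ρVD/μ = 794 · 0.0289 · 0.0237 / 0.00115 = 472.9.
Re < 2300 → laminar flow, so f = 64/Re = 64/472.9 = 0.1353 (the turbulent correlation is not needed).
Darcy-Weisbach: ΔP = f(L/D)(ρV²/2) = 0.1353·(920/0.0237)·(794·0.0289²/2) = 0.1353·3.882e+04·0.3316 = 1742 Pa.
Head loss h_f = ΔP/(ρg) = 1742/(794·9.81) = 0.224 m.

h_f ≈ 0.224 m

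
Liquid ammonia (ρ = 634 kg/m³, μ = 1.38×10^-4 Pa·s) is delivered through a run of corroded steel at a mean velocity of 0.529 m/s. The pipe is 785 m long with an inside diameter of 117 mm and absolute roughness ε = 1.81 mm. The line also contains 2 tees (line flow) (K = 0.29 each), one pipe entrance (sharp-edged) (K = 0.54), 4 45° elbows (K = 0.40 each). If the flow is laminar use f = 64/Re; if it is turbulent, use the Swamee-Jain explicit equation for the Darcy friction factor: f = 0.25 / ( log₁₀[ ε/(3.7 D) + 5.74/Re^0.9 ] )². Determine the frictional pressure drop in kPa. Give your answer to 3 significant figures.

Reynolds number Re = ρVD/μ = 634 · 0.529 · 0.117 / 0.000138 = 2.843e+05.
Re > 4000 → turbulent. Relative roughness ε/D = 0.00181/0.117 = 0.0155. Swamee-Jain: f = 0.25/(log₁₀[0.0155/3.7 + 5.74/2.843e+05^0.9])² = 0.25/(log₁₀[0.00418 + 7.09e-05])² = 0.25/(-2.371)² = 0.04446.
Total minor-loss coefficient ΣK = 2·0.29 + 1·0.54 + 4·0.4 = 2.72.
ΔP = [f·L/D + ΣK]·(ρV²/2) = [0.04446·785/0.117 + 2.72]·(634·0.529²/2) = [298.3 + 2.72]·88.71 = 2.67e+04 Pa.
ΔP = 2.67e+04 Pa = 26.7 kPa.

ΔP ≈ 26.7 kPa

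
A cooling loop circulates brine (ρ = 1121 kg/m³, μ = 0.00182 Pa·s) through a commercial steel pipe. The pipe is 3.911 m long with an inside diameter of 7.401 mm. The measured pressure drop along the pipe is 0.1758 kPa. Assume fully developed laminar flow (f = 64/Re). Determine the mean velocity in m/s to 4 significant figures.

For laminar flow, f = 64/Re with Re = ρVD/μ, so Darcy-Weisbach reduces to ΔP = 32μLV/D². Solving for V: V = ΔP·D²/(32μL) = 175.8·(0.007401)²/(32·0.00182·3.911) = 0.04228 m/s.
Check: Re = ρVD/μ = 1121·0.04228·0.007401/0.00182 = 192.7 < 2300, so the laminar assumption holds.

V ≈ 0.04228 m/s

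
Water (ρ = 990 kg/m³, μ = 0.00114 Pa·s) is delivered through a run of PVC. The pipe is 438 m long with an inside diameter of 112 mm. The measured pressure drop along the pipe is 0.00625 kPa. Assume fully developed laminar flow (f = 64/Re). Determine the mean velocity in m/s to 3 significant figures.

V ≈ 0.00491 m/s

For laminar flow, f = 64/Re with Re = ρVD/μ, so Darcy-Weisbach reduces to ΔP = 32μLV/D². Solving for V: V = ΔP·D²/(32μL) = 6.25·(0.112)²/(32·0.00114·438) = 0.004907 m/s.
Check: Re = ρVD/μ = 990·0.004907·0.112/0.00114 = 477.2 < 2300, so the laminar assumption holds.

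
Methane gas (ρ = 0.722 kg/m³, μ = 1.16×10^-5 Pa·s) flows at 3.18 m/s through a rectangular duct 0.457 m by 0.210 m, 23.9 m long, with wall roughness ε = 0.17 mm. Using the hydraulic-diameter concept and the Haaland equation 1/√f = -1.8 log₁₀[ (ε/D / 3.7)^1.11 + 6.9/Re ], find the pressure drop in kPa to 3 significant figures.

Hydraulic diameter D_h = 4A/P = 4·(0.457·0.21)/(2·(0.457+0.21)) = 0.3839/1.334 = 0.2878 m.
Re = ρVD_h/μ = 0.722·3.18·0.2878/1.16e-05 = 5.696e+04.
ε/D_h = 0.00017/0.2878 = 0.000591; Haaland gives 1/√f = -1.8 log₁₀[6.1e-05+0.000121] = 6.731, so f = 0.02207.
ΔP = f(L/D_h)(ρV²/2) = 0.02207·23.9/0.2878·3.651 = 6.692 Pa.
ΔP = 0.00669 kPa.

ΔP ≈ 0.00669 kPa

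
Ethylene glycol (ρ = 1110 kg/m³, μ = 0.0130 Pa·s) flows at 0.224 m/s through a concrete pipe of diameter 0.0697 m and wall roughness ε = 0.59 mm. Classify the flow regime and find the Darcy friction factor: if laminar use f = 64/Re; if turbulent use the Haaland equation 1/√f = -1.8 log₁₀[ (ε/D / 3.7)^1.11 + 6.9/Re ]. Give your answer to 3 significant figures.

f ≈ 0.0480

Re = ρVD/μ = 1110·0.224·0.0697/0.013 = 1333.
Re < 2300 → laminar, so f = 64/Re = 0.04801 (roughness is irrelevant in laminar flow).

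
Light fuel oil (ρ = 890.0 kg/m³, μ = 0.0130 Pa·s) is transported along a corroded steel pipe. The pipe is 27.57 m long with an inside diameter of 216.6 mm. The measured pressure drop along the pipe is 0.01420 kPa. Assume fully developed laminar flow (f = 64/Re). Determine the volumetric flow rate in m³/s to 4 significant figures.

For laminar flow, f = 64/Re with Re = ρVD/μ, so Darcy-Weisbach reduces to ΔP = 32μLV/D². Solving for V: V = ΔP·D²/(32μL) = 14.2·(0.2166)²/(32·0.013·27.57) = 0.05809 m/s.
Check: Re = ρVD/μ = 890·0.05809·0.2166/0.013 = 861.4 < 2300, so the laminar assumption holds.
Q = V·A = 0.05809·(π/4·0.2166²) = 0.00214 m³/s = 0.002140 m³/s.

Q ≈ 0.002140 m³/s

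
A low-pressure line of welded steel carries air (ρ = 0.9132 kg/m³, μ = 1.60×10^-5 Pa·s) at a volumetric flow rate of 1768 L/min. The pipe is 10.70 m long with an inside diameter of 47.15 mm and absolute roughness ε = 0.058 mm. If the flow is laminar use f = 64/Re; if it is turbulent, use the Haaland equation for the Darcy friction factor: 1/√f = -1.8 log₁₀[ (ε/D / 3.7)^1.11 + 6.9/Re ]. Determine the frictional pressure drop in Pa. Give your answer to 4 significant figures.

Q = 1768 L/min = 1768/60000 = 0.02947 m³/s.
Cross-sectional area A = πD²/4 = π(0.04715)²/4 = 0.001746 m²; mean velocity V = Q/A = 0.02947/0.001746 = 16.88 m/s.
Reynolds number Re = ρVD/μ = 0.9132 · 16.88 · 0.04715 / 1.6e-05 = 4.542e+04.
Re > 4000 → turbulent. Relative roughness ε/D = 5.8e-05/0.04715 = 0.00123. Haaland: 1/√f = -1.8 log₁₀[(0.00123/3.7)^1.11 + 6.9/4.542e+04] = -1.8 log₁₀[0.000138 + 0.000152] = 6.369, so f = 0.02466.
Darcy-Weisbach: ΔP = f(L/D)(ρV²/2) = 0.02466·(10.7/0.04715)·(0.9132·16.88²/2) = 0.02466·226.9·130 = 727.6 Pa.

ΔP ≈ 727.6 Pa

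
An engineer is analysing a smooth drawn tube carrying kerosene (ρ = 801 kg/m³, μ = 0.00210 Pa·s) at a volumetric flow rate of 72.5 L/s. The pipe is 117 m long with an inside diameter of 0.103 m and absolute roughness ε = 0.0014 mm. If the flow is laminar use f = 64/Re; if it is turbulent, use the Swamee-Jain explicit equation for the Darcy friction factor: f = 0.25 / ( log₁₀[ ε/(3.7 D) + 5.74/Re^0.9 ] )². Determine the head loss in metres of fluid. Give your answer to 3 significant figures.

Q = 72.5 L/s = 72.5/1000 = 0.0725 m³/s.
Cross-sectional area A = πD²/4 = π(0.103)²/4 = 0.008332 m²; mean velocity V = Q/A = 0.0725/0.008332 = 8.701 m/s.
Reynolds number Re = ρVD/μ = 801 · 8.701 · 0.103 / 0.0021 = 3.418e+05.
Re > 4000 → turbulent. Relative roughness ε/D = 1.4e-06/0.103 = 1.36e-05. Swamee-Jain: f = 0.25/(log₁₀[1.36e-05/3.7 + 5.74/3.418e+05^0.9])² = 0.25/(log₁₀[3.67e-06 + 6e-05])² = 0.25/(-4.196)² = 0.0142.
Darcy-Weisbach: ΔP = f(L/D)(ρV²/2) = 0.0142·(117/0.103)·(801·8.701²/2) = 0.0142·1136·3.032e+04 = 4.891e+05 Pa.
Head loss h_f = ΔP/(ρg) = 4.891e+05/(801·9.81) = 62.2 m.

h_f ≈ 62.2 m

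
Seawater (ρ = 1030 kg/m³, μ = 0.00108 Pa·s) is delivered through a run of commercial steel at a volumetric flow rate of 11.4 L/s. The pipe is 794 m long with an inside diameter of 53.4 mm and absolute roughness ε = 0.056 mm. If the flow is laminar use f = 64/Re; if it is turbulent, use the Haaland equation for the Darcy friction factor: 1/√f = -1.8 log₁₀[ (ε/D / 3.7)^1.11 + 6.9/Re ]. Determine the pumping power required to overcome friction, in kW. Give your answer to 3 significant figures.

Q = 11.4 L/s = 11.4/1000 = 0.0114 m³/s.
Cross-sectional area A = πD²/4 = π(0.0534)²/4 = 0.00224 m²; mean velocity V = Q/A = 0.0114/0.00224 = 5.09 m/s.
Reynolds number Re = ρVD/μ = 1030 · 5.09 · 0.0534 / 0.00108 = 2.592e+05.
Re > 4000 → turbulent. Relative roughness ε/D = 5.6e-05/0.0534 = 0.00105. Haaland: 1/√f = -1.8 log₁₀[(0.00105/3.7)^1.11 + 6.9/2.592e+05] = -1.8 log₁₀[0.000115 + 2.66e-05] = 6.926, so f = 0.02085.
Darcy-Weisbach: ΔP = f(L/D)(ρV²/2) = 0.02085·(794/0.0534)·(1030·5.09²/2) = 0.02085·1.487e+04·1.334e+04 = 4.136e+06 Pa.
Pumping power P = QΔP = 0.0114·4.136e+06 = 47150 W = 47.2 kW.

P ≈ 47.2 kW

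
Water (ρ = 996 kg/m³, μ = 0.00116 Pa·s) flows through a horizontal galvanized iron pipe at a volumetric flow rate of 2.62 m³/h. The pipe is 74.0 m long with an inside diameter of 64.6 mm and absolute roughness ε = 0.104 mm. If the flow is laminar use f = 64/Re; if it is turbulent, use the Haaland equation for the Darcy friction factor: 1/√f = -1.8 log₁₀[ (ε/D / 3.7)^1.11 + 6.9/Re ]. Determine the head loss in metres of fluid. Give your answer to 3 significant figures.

h_f ≈ 0.0908 m

Q = 2.62 m³/h = 2.62/3600 = 0.0007278 m³/s.
Cross-sectional area A = πD²/4 = π(0.0646)²/4 = 0.003278 m²; mean velocity V = Q/A = 0.0007278/0.003278 = 0.222 m/s.
Reynolds number Re = ρVD/μ = 996 · 0.222 · 0.0646 / 0.00116 = 1.232e+04.
Re > 4000 → turbulent. Relative roughness ε/D = 0.000104/0.0646 = 0.00161. Haaland: 1/√f = -1.8 log₁₀[(0.00161/3.7)^1.11 + 6.9/1.232e+04] = -1.8 log₁₀[0.000186 + 0.00056] = 5.629, so f = 0.03156.
Darcy-Weisbach: ΔP = f(L/D)(ρV²/2) = 0.03156·(74/0.0646)·(996·0.222²/2) = 0.03156·1146·24.55 = 887.6 Pa.
Head loss h_f = ΔP/(ρg) = 887.6/(996·9.81) = 0.0908 m.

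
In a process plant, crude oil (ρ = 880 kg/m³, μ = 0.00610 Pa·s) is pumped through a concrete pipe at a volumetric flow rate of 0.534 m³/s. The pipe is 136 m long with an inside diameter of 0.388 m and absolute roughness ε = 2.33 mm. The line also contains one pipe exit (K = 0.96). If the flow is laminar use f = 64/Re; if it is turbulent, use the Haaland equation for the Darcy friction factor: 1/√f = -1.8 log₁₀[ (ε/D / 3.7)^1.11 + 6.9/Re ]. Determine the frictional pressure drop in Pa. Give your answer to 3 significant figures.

ΔP ≈ 111000 Pa

Cross-sectional area A = πD²/4 = π(0.388)²/4 = 0.1182 m²; mean velocity V = Q/A = 0.534/0.1182 = 4.516 m/s.
Reynolds number Re = ρVD/μ = 880 · 4.516 · 0.388 / 0.0061 = 2.528e+05.
Re > 4000 → turbulent. Relative roughness ε/D = 0.00233/0.388 = 0.00601. Haaland: 1/√f = -1.8 log₁₀[(0.00601/3.7)^1.11 + 6.9/2.528e+05] = -1.8 log₁₀[0.000801 + 2.73e-05] = 5.548, so f = 0.03249.
Total minor-loss coefficient ΣK = 1·0.96 = 0.96.
ΔP = [f·L/D + ΣK]·(ρV²/2) = [0.03249·136/0.388 + 0.96]·(880·4.516²/2) = [11.39 + 0.96]·8975 = 1.108e+05 Pa.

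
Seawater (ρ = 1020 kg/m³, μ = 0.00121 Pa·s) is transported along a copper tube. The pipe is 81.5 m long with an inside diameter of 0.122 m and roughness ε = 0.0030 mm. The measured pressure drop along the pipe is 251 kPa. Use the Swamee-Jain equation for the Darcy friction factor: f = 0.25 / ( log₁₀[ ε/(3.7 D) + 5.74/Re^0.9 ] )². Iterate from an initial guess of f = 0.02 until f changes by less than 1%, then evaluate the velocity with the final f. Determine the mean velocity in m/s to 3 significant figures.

V ≈ 7.65 m/s

Rearranging Darcy-Weisbach: V = √(2·ΔP·D/(f·L·ρ)). With ε/D = 3e-06/0.122 = 2.46e-05, iterate starting from f = 0.02:
  f = 0.02 → V = √(2·2.51e+05·0.122/(0.02·81.5·1020)) = 6.069 m/s; Re = ρVD/μ = 6.242e+05; f → 0.01302
  f = 0.01302 → V = 7.521 m/s; Re = 7.735e+05; f → 0.01262
  f = 0.01262 → V = 7.64 m/s; Re = 7.857e+05; f → 0.01259
Converged (Δf/f < 1%). With the final f = 0.01259: V = √(2·2.51e+05·0.122/(0.01259·81.5·1020)) = 7.649 m/s.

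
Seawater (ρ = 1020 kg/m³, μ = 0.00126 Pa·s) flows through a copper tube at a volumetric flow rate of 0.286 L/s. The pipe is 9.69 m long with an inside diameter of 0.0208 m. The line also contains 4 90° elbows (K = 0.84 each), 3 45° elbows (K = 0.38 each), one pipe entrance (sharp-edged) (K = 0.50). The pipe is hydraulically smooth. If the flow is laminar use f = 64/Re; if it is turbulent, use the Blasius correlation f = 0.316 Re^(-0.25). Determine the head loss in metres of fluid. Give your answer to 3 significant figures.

Q = 0.286 L/s = 0.286/1000 = 0.000286 m³/s.
Cross-sectional area A = πD²/4 = π(0.0208)²/4 = 0.0003398 m²; mean velocity V = Q/A = 0.000286/0.0003398 = 0.8417 m/s.
Reynolds number Re = ρVD/μ = 1020 · 0.8417 · 0.0208 / 0.00126 = 1.417e+04.
Re > 4000 → turbulent. Smooth-pipe (Blasius): f = 0.316 Re^(-0.25) = 0.316/(1.417e+04)^0.25 = 0.02896.
Total minor-loss coefficient ΣK = 4·0.84 + 3·0.38 + 1·0.5 = 5.
ΔP = [f·L/D + ΣK]·(ρV²/2) = [0.02896·9.69/0.0208 + 5]·(1020·0.8417²/2) = [13.49 + 5]·361.3 = 6681 Pa.
Head loss h_f = ΔP/(ρg) = 6681/(1020·9.81) = 0.668 m.

h_f ≈ 0.668 m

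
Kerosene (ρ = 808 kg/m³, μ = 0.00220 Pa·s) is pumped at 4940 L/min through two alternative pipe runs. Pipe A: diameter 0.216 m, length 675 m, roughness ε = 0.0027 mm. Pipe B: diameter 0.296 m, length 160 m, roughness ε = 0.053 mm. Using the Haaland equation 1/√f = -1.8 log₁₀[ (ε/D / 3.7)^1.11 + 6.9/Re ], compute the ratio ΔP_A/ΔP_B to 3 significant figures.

ΔP_A/ΔP_B ≈ 18.2

Pipe A: V = Q/A = 0.08233/0.03664 = 2.247 m/s; Re = 1.782e+05; ε/D = 1.25e-05; Haaland → f = 0.01592; ΔP_A = f(L/D)(ρV²/2) = 1.015e+05 Pa.
Pipe B: V = Q/A = 0.08233/0.06881 = 1.196 m/s; Re = 1.301e+05; ε/D = 0.000179; Haaland → f = 0.01784; ΔP_B = f(L/D)(ρV²/2) = 5577 Pa.
ΔP_A/ΔP_B = 1.015e+05/5577 = 18.2.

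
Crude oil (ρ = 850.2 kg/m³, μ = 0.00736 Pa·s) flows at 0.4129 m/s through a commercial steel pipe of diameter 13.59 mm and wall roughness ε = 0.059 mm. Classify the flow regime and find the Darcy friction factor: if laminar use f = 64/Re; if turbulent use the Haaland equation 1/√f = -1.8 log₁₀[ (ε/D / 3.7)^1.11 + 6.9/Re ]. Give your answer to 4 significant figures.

f ≈ 0.09874

Re = ρVD/μ = 850.2·0.4129·0.01359/0.00736 = 648.2.
Re < 2300 → laminar, so f = 64/Re = 0.09874 (roughness is irrelevant in laminar flow).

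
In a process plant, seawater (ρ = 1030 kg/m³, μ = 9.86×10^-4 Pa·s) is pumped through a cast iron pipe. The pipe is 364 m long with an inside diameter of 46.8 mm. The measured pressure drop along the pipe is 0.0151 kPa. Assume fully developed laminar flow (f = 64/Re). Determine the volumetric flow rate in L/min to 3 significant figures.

For laminar flow, f = 64/Re with Re = ρVD/μ, so Darcy-Weisbach reduces to ΔP = 32μLV/D². Solving for V: V = ΔP·D²/(32μL) = 15.1·(0.0468)²/(32·0.000986·364) = 0.00288 m/s.
Check: Re = ρVD/μ = 1030·0.00288·0.0468/0.000986 = 140.8 < 2300, so the laminar assumption holds.
Q = V·A = 0.00288·(π/4·0.0468²) = 4.954e-06 m³/s = 0.297 L/min.

Q ≈ 0.297 L/min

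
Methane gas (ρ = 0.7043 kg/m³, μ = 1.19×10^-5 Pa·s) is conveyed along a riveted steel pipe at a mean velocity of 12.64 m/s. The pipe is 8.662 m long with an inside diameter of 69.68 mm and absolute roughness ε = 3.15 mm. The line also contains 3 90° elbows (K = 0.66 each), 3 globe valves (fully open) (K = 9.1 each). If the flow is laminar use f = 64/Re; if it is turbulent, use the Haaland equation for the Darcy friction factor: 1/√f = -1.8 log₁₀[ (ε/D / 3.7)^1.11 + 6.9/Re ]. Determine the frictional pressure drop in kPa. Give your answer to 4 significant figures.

Reynolds number Re = ρVD/μ = 0.7043 · 12.64 · 0.06968 / 1.19e-05 = 5.213e+04.
Re > 4000 → turbulent. Relative roughness ε/D = 0.00315/0.06968 = 0.0452. Haaland: 1/√f = -1.8 log₁₀[(0.0452/3.7)^1.11 + 6.9/5.213e+04] = -1.8 log₁₀[0.00753 + 0.000132] = 3.809, so f = 0.06894.
Total minor-loss coefficient ΣK = 3·0.66 + 3·9.1 = 29.3.
ΔP = [f·L/D + ΣK]·(ρV²/2) = [0.06894·8.662/0.06968 + 29.3]·(0.7043·12.64²/2) = [8.57 + 29.3]·56.26 = 2130 Pa.
ΔP = 2130 Pa = 2.130 kPa.

ΔP ≈ 2.130 kPa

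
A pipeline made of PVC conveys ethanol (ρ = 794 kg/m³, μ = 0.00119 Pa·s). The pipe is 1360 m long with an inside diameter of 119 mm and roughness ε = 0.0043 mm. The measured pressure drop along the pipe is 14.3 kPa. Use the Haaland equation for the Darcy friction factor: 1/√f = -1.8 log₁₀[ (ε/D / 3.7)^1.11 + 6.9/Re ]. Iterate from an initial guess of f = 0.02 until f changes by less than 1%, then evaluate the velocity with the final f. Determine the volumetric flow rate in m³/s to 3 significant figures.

Q ≈ 0.00407 m³/s

Rearranging Darcy-Weisbach: V = √(2·ΔP·D/(f·L·ρ)). With ε/D = 4.3e-06/0.119 = 3.61e-05, iterate starting from f = 0.02:
  f = 0.02 → V = √(2·1.43e+04·0.119/(0.02·1360·794)) = 0.397 m/s; Re = ρVD/μ = 3.152e+04; f → 0.02311
  f = 0.02311 → V = 0.3693 m/s; Re = 2.932e+04; f → 0.02351
  f = 0.02351 → V = 0.3661 m/s; Re = 2.907e+04; f → 0.02356
Converged (Δf/f < 1%). With the final f = 0.02356: V = √(2·1.43e+04·0.119/(0.02356·1360·794)) = 0.3658 m/s.
Q = V·A = 0.3658·(π/4·0.119²) = 0.004068 m³/s = 0.00407 m³/s.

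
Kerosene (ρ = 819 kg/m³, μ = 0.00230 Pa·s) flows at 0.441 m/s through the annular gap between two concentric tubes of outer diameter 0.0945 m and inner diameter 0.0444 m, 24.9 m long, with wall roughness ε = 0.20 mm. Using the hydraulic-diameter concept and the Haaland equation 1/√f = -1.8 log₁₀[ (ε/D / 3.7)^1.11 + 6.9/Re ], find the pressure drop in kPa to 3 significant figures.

ΔP ≈ 1.50 kPa

Hydraulic diameter D_h = 4A/P = D_o - D_i = 0.0945 - 0.0444 = 0.0501 m.
Re = ρVD_h/μ = 819·0.441·0.0501/0.0023 = 7867.
ε/D_h = 0.0002/0.0501 = 0.00399; Haaland gives 1/√f = -1.8 log₁₀[0.000509+0.000877] = 5.145, so f = 0.03778.
ΔP = f(L/D_h)(ρV²/2) = 0.03778·24.9/0.0501·79.64 = 1495 Pa.
ΔP = 1.50 kPa.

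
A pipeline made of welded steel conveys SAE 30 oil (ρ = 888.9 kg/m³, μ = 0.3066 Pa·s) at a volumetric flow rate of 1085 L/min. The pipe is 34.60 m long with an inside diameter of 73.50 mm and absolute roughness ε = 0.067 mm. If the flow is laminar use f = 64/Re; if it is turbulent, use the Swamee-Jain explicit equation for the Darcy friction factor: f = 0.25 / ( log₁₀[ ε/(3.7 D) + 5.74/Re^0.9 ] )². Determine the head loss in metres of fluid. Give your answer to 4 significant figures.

Q = 1085 L/min = 1085/60000 = 0.01808 m³/s.
Cross-sectional area A = πD²/4 = π(0.0735)²/4 = 0.004243 m²; mean velocity V = Q/A = 0.01808/0.004243 = 4.262 m/s.
Reynolds number Re = ρVD/μ = 888.9 · 4.262 · 0.0735 / 0.307 = 908.2.
Re < 2300 → laminar flow, so f = 64/Re = 64/908.2 = 0.07047 (the turbulent correlation is not needed).
Darcy-Weisbach: ΔP = f(L/D)(ρV²/2) = 0.07047·(34.6/0.0735)·(888.9·4.262²/2) = 0.07047·470.7·8073 = 2.678e+05 Pa.
Head loss h_f = ΔP/(ρg) = 2.678e+05/(888.9·9.81) = 30.71 m.

h_f ≈ 30.71 m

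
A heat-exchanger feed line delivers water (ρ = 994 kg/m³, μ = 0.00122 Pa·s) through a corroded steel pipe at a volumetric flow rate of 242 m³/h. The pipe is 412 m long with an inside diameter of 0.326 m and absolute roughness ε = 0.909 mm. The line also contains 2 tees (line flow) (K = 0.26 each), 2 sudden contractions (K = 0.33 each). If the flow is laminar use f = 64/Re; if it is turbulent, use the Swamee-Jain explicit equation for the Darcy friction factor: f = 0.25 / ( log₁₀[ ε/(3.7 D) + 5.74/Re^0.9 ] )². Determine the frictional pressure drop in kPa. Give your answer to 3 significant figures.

Q = 242 m³/h = 242/3600 = 0.06722 m³/s.
Cross-sectional area A = πD²/4 = π(0.326)²/4 = 0.08347 m²; mean velocity V = Q/A = 0.06722/0.08347 = 0.8054 m/s.
Reynolds number Re = ρVD/μ = 994 · 0.8054 · 0.326 / 0.00122 = 2.139e+05.
Re > 4000 → turbulent. Relative roughness ε/D = 0.000909/0.326 = 0.00279. Swamee-Jain: f = 0.25/(log₁₀[0.00279/3.7 + 5.74/2.139e+05^0.9])² = 0.25/(log₁₀[0.000754 + 9.16e-05])² = 0.25/(-3.073)² = 0.02647.
Total minor-loss coefficient ΣK = 2·0.26 + 2·0.33 = 1.18.
ΔP = [f·L/D + ΣK]·(ρV²/2) = [0.02647·412/0.326 + 1.18]·(994·0.8054²/2) = [33.46 + 1.18]·322.4 = 1.117e+04 Pa.
ΔP = 1.117e+04 Pa = 11.2 kPa.

ΔP ≈ 11.2 kPa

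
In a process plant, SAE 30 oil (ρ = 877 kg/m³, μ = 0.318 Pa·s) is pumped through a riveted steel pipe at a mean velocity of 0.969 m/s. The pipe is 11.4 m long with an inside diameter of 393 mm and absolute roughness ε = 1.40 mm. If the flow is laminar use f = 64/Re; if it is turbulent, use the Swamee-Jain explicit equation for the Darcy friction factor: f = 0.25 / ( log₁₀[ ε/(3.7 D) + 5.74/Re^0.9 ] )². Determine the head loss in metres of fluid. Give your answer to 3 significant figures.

Reynolds number Re = ρVD/μ = 877 · 0.969 · 0.393 / 0.318 = 1050.
Re < 2300 → laminar flow, so f = 64/Re = 64/1050 = 0.06094 (the turbulent correlation is not needed).
Darcy-Weisbach: ΔP = f(L/D)(ρV²/2) = 0.06094·(11.4/0.393)·(877·0.969²/2) = 0.06094·29.01·411.7 = 727.8 Pa.
Head loss h_f = ΔP/(ρg) = 727.8/(877·9.81) = 0.0846 m.

h_f ≈ 0.0846 m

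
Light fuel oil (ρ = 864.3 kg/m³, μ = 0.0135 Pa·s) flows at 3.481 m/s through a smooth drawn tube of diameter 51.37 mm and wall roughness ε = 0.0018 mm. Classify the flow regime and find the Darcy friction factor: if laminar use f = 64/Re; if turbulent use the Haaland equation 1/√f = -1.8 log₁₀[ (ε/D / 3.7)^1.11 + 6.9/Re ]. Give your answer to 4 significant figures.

Re = ρVD/μ = 864.3·3.481·0.05137/0.0135 = 1.145e+04.
Re > 4000 → turbulent. ε/D = 1.8e-06/0.05137 = 3.5e-05; Haaland: 1/√f = -1.8 log₁₀[2.65e-06 + 0.000603] = 5.792, so f = 0.0298.

f ≈ 0.02980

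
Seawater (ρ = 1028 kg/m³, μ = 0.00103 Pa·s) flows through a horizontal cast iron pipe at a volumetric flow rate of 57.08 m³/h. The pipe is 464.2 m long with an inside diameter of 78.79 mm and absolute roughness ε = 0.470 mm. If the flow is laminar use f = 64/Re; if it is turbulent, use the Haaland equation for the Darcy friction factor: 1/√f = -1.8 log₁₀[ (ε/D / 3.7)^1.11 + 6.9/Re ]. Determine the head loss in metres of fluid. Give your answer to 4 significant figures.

Q = 57.08 m³/h = 57.08/3600 = 0.01586 m³/s.
Cross-sectional area A = πD²/4 = π(0.07879)²/4 = 0.004876 m²; mean velocity V = Q/A = 0.01586/0.004876 = 3.252 m/s.
Reynolds number Re = ρVD/μ = 1028 · 3.252 · 0.07879 / 0.00103 = 2.557e+05.
Re > 4000 → turbulent. Relative roughness ε/D = 0.00047/0.07879 = 0.00597. Haaland: 1/√f = -1.8 log₁₀[(0.00597/3.7)^1.11 + 6.9/2.557e+05] = -1.8 log₁₀[0.000795 + 2.7e-05] = 5.553, so f = 0.03242.
Darcy-Weisbach: ΔP = f(L/D)(ρV²/2) = 0.03242·(464.2/0.07879)·(1028·3.252²/2) = 0.03242·5892·5436 = 1.038e+06 Pa.
Head loss h_f = ΔP/(ρg) = 1.038e+06/(1028·9.81) = 103.0 m.

h_f ≈ 103.0 m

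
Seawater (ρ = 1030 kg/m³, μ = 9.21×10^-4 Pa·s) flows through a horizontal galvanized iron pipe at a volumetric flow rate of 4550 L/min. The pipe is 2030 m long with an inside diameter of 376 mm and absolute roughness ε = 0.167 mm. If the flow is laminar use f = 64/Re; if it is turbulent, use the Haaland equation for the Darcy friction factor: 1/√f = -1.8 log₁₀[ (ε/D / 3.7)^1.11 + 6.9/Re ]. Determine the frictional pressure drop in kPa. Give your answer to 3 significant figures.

Q = 4550 L/min = 4550/60000 = 0.07583 m³/s.
Cross-sectional area A = πD²/4 = π(0.376)²/4 = 0.111 m²; mean velocity V = Q/A = 0.07583/0.111 = 0.683 m/s.
Reynolds number Re = ρVD/μ = 1030 · 0.683 · 0.376 / 0.000921 = 2.872e+05.
Re > 4000 → turbulent. Relative roughness ε/D = 0.000167/0.376 = 0.000444. Haaland: 1/√f = -1.8 log₁₀[(0.000444/3.7)^1.11 + 6.9/2.872e+05] = -1.8 log₁₀[4.45e-05 + 2.4e-05] = 7.496, so f = 0.0178.
Darcy-Weisbach: ΔP = f(L/D)(ρV²/2) = 0.0178·(2030/0.376)·(1030·0.683²/2) = 0.0178·5399·240.2 = 2.308e+04 Pa.
ΔP = 2.308e+04 Pa = 23.1 kPa.

ΔP ≈ 23.1 kPa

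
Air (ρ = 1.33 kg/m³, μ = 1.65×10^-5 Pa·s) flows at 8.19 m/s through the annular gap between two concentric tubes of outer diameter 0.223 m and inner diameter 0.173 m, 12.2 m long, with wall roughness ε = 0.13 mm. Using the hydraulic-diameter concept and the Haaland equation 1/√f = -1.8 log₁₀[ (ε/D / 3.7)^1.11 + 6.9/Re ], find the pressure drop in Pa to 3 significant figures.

ΔP ≈ 312 Pa

Hydraulic diameter D_h = 4A/P = D_o - D_i = 0.223 - 0.173 = 0.05 m.
Re = ρVD_h/μ = 1.33·8.19·0.05/1.65e-05 = 3.301e+04.
ε/D_h = 0.00013/0.05 = 0.0026; Haaland gives 1/√f = -1.8 log₁₀[0.000316+0.000209] = 5.903, so f = 0.02869.
ΔP = f(L/D_h)(ρV²/2) = 0.02869·12.2/0.05·44.61 = 312.3 Pa.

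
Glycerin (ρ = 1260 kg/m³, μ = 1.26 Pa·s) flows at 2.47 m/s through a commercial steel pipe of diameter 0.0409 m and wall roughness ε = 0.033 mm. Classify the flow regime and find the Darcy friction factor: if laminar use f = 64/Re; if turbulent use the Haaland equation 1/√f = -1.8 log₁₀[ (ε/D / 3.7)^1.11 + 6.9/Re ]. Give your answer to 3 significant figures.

Re = ρVD/μ = 1260·2.47·0.0409/1.26 = 101.
Re < 2300 → laminar, so f = 64/Re = 0.6335 (roughness is irrelevant in laminar flow).

f ≈ 0.634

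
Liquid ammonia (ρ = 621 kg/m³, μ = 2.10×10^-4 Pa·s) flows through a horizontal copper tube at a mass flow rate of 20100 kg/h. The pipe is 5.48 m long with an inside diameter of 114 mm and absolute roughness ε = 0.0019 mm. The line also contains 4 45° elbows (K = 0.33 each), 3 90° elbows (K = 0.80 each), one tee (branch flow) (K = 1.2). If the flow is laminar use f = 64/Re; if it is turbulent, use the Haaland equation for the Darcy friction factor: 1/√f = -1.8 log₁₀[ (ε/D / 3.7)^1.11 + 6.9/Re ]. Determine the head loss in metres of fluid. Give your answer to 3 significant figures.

h_f ≈ 0.222 m

ṁ = 20100 kg/h = 20100/3600 = 5.583 kg/s.
A = πD²/4 = π(0.114)²/4 = 0.01021 m²; mean velocity V = ṁ/(ρA) = 5.583/(621 · 0.01021) = 0.8809 m/s.
Reynolds number Re = ρVD/μ = 621 · 0.8809 · 0.114 / 0.00021 = 2.969e+05.
Re > 4000 → turbulent. Relative roughness ε/D = 1.9e-06/0.114 = 1.67e-05. Haaland: 1/√f = -1.8 log₁₀[(1.67e-05/3.7)^1.11 + 6.9/2.969e+05] = -1.8 log₁₀[1.16e-06 + 2.32e-05] = 8.303, so f = 0.01451.
Total minor-loss coefficient ΣK = 4·0.33 + 3·0.8 + 1·1.2 = 4.92.
ΔP = [f·L/D + ΣK]·(ρV²/2) = [0.01451·5.48/0.114 + 4.92]·(621·0.8809²/2) = [0.6973 + 4.92]·240.9 = 1353 Pa.
Head loss h_f = ΔP/(ρg) = 1353/(621·9.81) = 0.222 m.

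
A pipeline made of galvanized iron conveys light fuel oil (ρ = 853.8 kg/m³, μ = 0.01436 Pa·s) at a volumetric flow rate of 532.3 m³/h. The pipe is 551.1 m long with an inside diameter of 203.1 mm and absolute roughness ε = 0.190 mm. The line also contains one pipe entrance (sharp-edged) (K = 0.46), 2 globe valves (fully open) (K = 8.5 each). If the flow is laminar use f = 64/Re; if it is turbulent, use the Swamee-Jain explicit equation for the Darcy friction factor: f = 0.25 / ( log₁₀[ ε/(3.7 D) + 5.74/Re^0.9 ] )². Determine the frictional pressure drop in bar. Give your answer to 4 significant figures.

Q = 532.3 m³/h = 532.3/3600 = 0.1479 m³/s.
Cross-sectional area A = πD²/4 = π(0.2031)²/4 = 0.0324 m²; mean velocity V = Q/A = 0.1479/0.0324 = 4.564 m/s.
Reynolds number Re = ρVD/μ = 853.8 · 4.564 · 0.2031 / 0.0144 = 5.511e+04.
Re > 4000 → turbulent. Relative roughness ε/D = 0.00019/0.2031 = 0.000935. Swamee-Jain: f = 0.25/(log₁₀[0.000935/3.7 + 5.74/5.511e+04^0.9])² = 0.25/(log₁₀[0.000253 + 0.00031])² = 0.25/(-3.249)² = 0.02368.
Total minor-loss coefficient ΣK = 1·0.46 + 2·8.5 = 17.5.
ΔP = [f·L/D + ΣK]·(ρV²/2) = [0.02368·551.1/0.2031 + 17.5]·(853.8·4.564²/2) = [64.25 + 17.5]·8892 = 7.266e+05 Pa.
ΔP = 7.266e+05 Pa = 7.266 bar.

ΔP ≈ 7.266 bar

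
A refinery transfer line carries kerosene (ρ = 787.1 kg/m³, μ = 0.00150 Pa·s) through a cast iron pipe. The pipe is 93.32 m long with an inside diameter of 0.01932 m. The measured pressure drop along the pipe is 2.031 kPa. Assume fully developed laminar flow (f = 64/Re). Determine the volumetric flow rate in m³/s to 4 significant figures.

For laminar flow, f = 64/Re with Re = ρVD/μ, so Darcy-Weisbach reduces to ΔP = 32μLV/D². Solving for V: V = ΔP·D²/(32μL) = 2031·(0.01932)²/(32·0.0015·93.32) = 0.1692 m/s.
Check: Re = ρVD/μ = 787.1·0.1692·0.01932/0.0015 = 1716 < 2300, so the laminar assumption holds.
Q = V·A = 0.1692·(π/4·0.01932²) = 4.961e-05 m³/s = 4.961×10^-5 m³/s.

Q ≈ 4.961×10^-5 m³/s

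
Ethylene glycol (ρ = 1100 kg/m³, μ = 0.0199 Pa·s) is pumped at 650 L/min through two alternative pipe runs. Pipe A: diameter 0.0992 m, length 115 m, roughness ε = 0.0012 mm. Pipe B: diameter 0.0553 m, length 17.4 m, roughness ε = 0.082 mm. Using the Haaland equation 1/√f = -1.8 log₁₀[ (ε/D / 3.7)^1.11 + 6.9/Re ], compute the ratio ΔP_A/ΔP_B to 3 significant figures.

ΔP_A/ΔP_B ≈ 0.386

Pipe A: V = Q/A = 0.01083/0.007729 = 1.402 m/s; Re = 7686; ε/D = 1.21e-05; Haaland → f = 0.03326; ΔP_A = f(L/D)(ρV²/2) = 4.166e+04 Pa.
Pipe B: V = Q/A = 0.01083/0.002402 = 4.51 m/s; Re = 1.379e+04; ε/D = 0.00148; Haaland → f = 0.03064; ΔP_B = f(L/D)(ρV²/2) = 1.079e+05 Pa.
ΔP_A/ΔP_B = 4.166e+04/1.079e+05 = 0.386.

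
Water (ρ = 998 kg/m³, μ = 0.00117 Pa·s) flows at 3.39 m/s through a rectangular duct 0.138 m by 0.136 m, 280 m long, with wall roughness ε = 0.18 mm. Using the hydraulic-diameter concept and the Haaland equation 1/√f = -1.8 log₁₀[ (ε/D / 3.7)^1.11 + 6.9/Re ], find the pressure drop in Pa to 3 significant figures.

Hydraulic diameter D_h = 4A/P = 4·(0.138·0.136)/(2·(0.138+0.136)) = 0.07507/0.548 = 0.137 m.
Re = ρVD_h/μ = 998·3.39·0.137/0.00117 = 3.961e+05.
ε/D_h = 0.00018/0.137 = 0.00131; Haaland gives 1/√f = -1.8 log₁₀[0.000148+1.74e-05] = 6.805, so f = 0.02159.
ΔP = f(L/D_h)(ρV²/2) = 0.02159·280/0.137·5735 = 2.531e+05 Pa.

ΔP ≈ 253000 Pa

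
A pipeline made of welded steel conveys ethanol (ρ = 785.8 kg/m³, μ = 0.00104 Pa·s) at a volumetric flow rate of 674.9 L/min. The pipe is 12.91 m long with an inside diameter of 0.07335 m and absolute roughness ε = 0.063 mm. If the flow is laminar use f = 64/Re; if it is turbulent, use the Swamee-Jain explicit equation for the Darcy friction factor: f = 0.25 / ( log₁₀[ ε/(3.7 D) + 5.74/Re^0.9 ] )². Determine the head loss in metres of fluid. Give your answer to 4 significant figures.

Q = 674.9 L/min = 674.9/60000 = 0.01125 m³/s.
Cross-sectional area A = πD²/4 = π(0.07335)²/4 = 0.004226 m²; mean velocity V = Q/A = 0.01125/0.004226 = 2.662 m/s.
Reynolds number Re = ρVD/μ = 785.8 · 2.662 · 0.07335 / 0.00104 = 1.475e+05.
Re > 4000 → turbulent. Relative roughness ε/D = 6.3e-05/0.07335 = 0.000859. Swamee-Jain: f = 0.25/(log₁₀[0.000859/3.7 + 5.74/1.475e+05^0.9])² = 0.25/(log₁₀[0.000232 + 0.000128])² = 0.25/(-3.444)² = 0.02108.
Darcy-Weisbach: ΔP = f(L/D)(ρV²/2) = 0.02108·(12.91/0.07335)·(785.8·2.662²/2) = 0.02108·176·2784 = 1.033e+04 Pa.
Head loss h_f = ΔP/(ρg) = 1.033e+04/(785.8·9.81) = 1.340 m.

h_f ≈ 1.340 m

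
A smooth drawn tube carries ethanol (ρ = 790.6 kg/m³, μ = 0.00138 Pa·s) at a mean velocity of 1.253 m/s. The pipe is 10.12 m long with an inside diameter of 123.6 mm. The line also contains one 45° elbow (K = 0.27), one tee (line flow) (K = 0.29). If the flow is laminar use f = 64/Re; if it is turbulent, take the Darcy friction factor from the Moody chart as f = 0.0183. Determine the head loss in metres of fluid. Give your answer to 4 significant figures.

Reynolds number Re = ρVD/μ = 790.6 · 1.253 · 0.1236 / 0.00138 = 8.873e+04.
Re > 4000 → turbulent; use the Moody-chart value f = 0.0183.
Total minor-loss coefficient ΣK = 1·0.27 + 1·0.29 = 0.56.
ΔP = [f·L/D + ΣK]·(ρV²/2) = [0.0183·10.12/0.1236 + 0.56]·(790.6·1.253²/2) = [1.498 + 0.56]·620.6 = 1277 Pa.
Head loss h_f = ΔP/(ρg) = 1277/(790.6·9.81) = 0.1647 m.

h_f ≈ 0.1647 m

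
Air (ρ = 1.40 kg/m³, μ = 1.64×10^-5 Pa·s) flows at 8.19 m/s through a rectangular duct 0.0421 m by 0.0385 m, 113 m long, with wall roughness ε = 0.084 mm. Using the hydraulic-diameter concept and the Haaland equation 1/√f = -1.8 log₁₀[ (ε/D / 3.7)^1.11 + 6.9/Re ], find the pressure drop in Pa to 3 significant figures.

Hydraulic diameter D_h = 4A/P = 4·(0.0421·0.0385)/(2·(0.0421+0.0385)) = 0.006483/0.1612 = 0.04022 m.
Re = ρVD_h/μ = 1.4·8.19·0.04022/1.64e-05 = 2.812e+04.
ε/D_h = 8.4e-05/0.04022 = 0.00209; Haaland gives 1/√f = -1.8 log₁₀[0.000248+0.000245] = 5.952, so f = 0.02822.
ΔP = f(L/D_h)(ρV²/2) = 0.02822·113/0.04022·46.95 = 3723 Pa.

ΔP ≈ 3720 Pa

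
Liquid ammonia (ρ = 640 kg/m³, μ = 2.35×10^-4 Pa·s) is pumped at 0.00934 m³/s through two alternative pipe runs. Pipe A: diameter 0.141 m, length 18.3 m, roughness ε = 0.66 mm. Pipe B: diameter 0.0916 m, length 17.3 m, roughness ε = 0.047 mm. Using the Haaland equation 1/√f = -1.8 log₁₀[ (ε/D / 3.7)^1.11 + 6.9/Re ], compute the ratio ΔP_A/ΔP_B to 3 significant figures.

ΔP_A/ΔP_B ≈ 0.206

Pipe A: V = Q/A = 0.00934/0.01561 = 0.5982 m/s; Re = 2.297e+05; ε/D = 0.00468; Haaland → f = 0.03022; ΔP_A = f(L/D)(ρV²/2) = 449.1 Pa.
Pipe B: V = Q/A = 0.00934/0.00659 = 1.417 m/s; Re = 3.536e+05; ε/D = 0.000513; Haaland → f = 0.01797; ΔP_B = f(L/D)(ρV²/2) = 2182 Pa.
ΔP_A/ΔP_B = 449.1/2182 = 0.206.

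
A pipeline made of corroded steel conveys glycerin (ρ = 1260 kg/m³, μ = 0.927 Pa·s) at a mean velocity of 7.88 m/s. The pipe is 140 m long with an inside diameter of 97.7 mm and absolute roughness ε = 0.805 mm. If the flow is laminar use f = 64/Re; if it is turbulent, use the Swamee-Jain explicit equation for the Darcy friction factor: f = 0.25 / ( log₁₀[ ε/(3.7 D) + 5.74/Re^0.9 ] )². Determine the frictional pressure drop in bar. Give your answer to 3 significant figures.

Reynolds number Re = ρVD/μ = 1260 · 7.88 · 0.0977 / 0.927 = 1046.
Re < 2300 → laminar flow, so f = 64/Re = 64/1046 = 0.06116 (the turbulent correlation is not needed).
Darcy-Weisbach: ΔP = f(L/D)(ρV²/2) = 0.06116·(140/0.0977)·(1260·7.88²/2) = 0.06116·1433·3.912e+04 = 3.428e+06 Pa.
ΔP = 3.428e+06 Pa = 34.3 bar.

ΔP ≈ 34.3 bar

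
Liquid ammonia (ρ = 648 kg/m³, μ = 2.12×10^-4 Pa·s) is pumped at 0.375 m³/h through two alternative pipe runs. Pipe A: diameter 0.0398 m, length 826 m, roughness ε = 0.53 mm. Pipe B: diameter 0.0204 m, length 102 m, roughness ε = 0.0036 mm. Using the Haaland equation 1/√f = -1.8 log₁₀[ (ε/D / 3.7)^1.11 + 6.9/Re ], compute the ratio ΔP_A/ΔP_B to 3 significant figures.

ΔP_A/ΔP_B ≈ 0.508

Pipe A: V = Q/A = 0.0001042/0.001244 = 0.08373 m/s; Re = 1.019e+04; ε/D = 0.0133; Haaland → f = 0.04628; ΔP_A = f(L/D)(ρV²/2) = 2182 Pa.
Pipe B: V = Q/A = 0.0001042/0.0003269 = 0.3187 m/s; Re = 1.987e+04; ε/D = 0.000176; Haaland → f = 0.02608; ΔP_B = f(L/D)(ρV²/2) = 4292 Pa.
ΔP_A/ΔP_B = 2182/4292 = 0.508.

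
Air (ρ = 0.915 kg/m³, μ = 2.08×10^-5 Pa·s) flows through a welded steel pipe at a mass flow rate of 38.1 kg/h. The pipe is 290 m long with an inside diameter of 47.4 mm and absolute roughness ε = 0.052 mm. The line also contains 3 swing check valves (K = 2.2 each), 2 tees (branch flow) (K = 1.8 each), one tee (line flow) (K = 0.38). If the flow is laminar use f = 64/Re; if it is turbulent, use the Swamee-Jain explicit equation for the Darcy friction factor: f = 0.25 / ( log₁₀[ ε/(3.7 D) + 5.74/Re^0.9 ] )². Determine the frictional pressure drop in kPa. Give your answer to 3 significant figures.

ΔP ≈ 3.89 kPa

ṁ = 38.1 kg/h = 38.1/3600 = 0.01058 kg/s.
A = πD²/4 = π(0.0474)²/4 = 0.001765 m²; mean velocity V = ṁ/(ρA) = 0.01058/(0.915 · 0.001765) = 6.555 m/s.
Reynolds number Re = ρVD/μ = 0.915 · 6.555 · 0.0474 / 2.08e-05 = 1.367e+04.
Re > 4000 → turbulent. Relative roughness ε/D = 5.2e-05/0.0474 = 0.0011. Swamee-Jain: f = 0.25/(log₁₀[0.0011/3.7 + 5.74/1.367e+04^0.9])² = 0.25/(log₁₀[0.000296 + 0.00109])² = 0.25/(-2.859)² = 0.03059.
Total minor-loss coefficient ΣK = 3·2.2 + 2·1.8 + 1·0.38 = 10.6.
ΔP = [f·L/D + ΣK]·(ρV²/2) = [0.03059·290/0.0474 + 10.6]·(0.915·6.555²/2) = [187.2 + 10.6]·19.66 = 3887 Pa.
ΔP = 3887 Pa = 3.89 kPa.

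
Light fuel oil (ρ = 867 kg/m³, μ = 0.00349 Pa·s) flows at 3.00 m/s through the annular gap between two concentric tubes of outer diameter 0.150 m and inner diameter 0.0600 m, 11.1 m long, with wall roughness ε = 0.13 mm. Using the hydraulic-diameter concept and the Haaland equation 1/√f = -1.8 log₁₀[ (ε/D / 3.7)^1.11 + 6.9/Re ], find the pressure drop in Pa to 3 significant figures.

Hydraulic diameter D_h = 4A/P = D_o - D_i = 0.15 - 0.06 = 0.09 m.
Re = ρVD_h/μ = 867·3·0.09/0.00349 = 6.707e+04.
ε/D_h = 0.00013/0.09 = 0.00144; Haaland gives 1/√f = -1.8 log₁₀[0.000165+0.000103] = 6.431, so f = 0.02418.
ΔP = f(L/D_h)(ρV²/2) = 0.02418·11.1/0.09·3902 = 1.164e+04 Pa.

ΔP ≈ 11600 Pa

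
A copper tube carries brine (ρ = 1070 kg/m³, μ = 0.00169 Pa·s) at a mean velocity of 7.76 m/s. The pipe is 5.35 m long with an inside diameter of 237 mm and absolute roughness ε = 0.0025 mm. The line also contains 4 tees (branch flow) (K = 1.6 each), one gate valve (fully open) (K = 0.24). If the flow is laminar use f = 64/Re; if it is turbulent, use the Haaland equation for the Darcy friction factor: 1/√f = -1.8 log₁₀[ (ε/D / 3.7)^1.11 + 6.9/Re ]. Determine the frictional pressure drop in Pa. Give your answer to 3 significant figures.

Reynolds number Re = ρVD/μ = 1070 · 7.76 · 0.237 / 0.00169 = 1.164e+06.
Re > 4000 → turbulent. Relative roughness ε/D = 2.5e-06/0.237 = 1.05e-05. Haaland: 1/√f = -1.8 log₁₀[(1.05e-05/3.7)^1.11 + 6.9/1.164e+06] = -1.8 log₁₀[7e-07 + 5.93e-06] = 9.322, so f = 0.01151.
Total minor-loss coefficient ΣK = 4·1.6 + 1·0.24 = 6.64.
ΔP = [f·L/D + ΣK]·(ρV²/2) = [0.01151·5.35/0.237 + 6.64]·(1070·7.76²/2) = [0.2598 + 6.64]·3.222e+04 = 2.223e+05 Pa.

ΔP ≈ 222000 Pa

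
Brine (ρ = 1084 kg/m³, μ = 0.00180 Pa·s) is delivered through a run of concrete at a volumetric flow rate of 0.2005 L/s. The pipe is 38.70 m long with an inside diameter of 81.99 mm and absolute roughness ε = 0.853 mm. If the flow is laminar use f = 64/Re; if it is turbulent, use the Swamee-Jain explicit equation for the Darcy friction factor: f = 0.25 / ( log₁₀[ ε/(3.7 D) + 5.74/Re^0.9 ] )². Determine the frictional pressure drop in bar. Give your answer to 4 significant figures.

Q = 0.2005 L/s = 0.2005/1000 = 0.0002005 m³/s.
Cross-sectional area A = πD²/4 = π(0.08199)²/4 = 0.00528 m²; mean velocity V = Q/A = 0.0002005/0.00528 = 0.03798 m/s.
Reynolds number Re = ρVD/μ = 1084 · 0.03798 · 0.08199 / 0.0018 = 1875.
Re < 2300 → laminar flow, so f = 64/Re = 64/1875 = 0.03413 (the turbulent correlation is not needed).
Darcy-Weisbach: ΔP = f(L/D)(ρV²/2) = 0.03413·(38.7/0.08199)·(1084·0.03798²/2) = 0.03413·472·0.7816 = 12.59 Pa.
ΔP = 12.59 Pa = 1.259×10^-4 bar.

ΔP ≈ 1.259×10^-4 bar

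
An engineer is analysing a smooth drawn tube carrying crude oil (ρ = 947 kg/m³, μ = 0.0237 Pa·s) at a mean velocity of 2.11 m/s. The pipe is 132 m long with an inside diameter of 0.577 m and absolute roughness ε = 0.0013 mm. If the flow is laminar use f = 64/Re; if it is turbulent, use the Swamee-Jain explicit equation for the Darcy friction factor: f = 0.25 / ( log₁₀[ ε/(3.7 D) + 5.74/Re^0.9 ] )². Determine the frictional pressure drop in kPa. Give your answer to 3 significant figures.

Reynolds number Re = ρVD/μ = 947 · 2.11 · 0.577 / 0.0237 = 4.865e+04.
Re > 4000 → turbulent. Relative roughness ε/D = 1.3e-06/0.577 = 2.25e-06. Swamee-Jain: f = 0.25/(log₁₀[2.25e-06/3.7 + 5.74/4.865e+04^0.9])² = 0.25/(log₁₀[6.09e-07 + 0.000347])² = 0.25/(-3.459)² = 0.0209.
Darcy-Weisbach: ΔP = f(L/D)(ρV²/2) = 0.0209·(132/0.577)·(947·2.11²/2) = 0.0209·228.8·2108 = 1.008e+04 Pa.
ΔP = 1.008e+04 Pa = 10.1 kPa.

ΔP ≈ 10.1 kPa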